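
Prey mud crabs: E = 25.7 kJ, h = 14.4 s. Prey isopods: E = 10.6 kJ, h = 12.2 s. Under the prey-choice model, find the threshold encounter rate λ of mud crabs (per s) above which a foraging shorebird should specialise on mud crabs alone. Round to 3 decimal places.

0.066 per s

Drop isopods once their profitability E₂/h₂ falls below the rate achievable on mud crabs alone: E₂/h₂ = λE₁/(1 + λh₁).
Solve for λ: λE₁h₂ = E₂(1 + λh₁) → λ(E₁h₂ − E₂h₁) = E₂ → λ = E₂/(E₁h₂ − E₂h₁).
λ = 10.6/(25.7×12.2 − 10.6×14.4) = 10.6/160.9 = 0.06588 per s.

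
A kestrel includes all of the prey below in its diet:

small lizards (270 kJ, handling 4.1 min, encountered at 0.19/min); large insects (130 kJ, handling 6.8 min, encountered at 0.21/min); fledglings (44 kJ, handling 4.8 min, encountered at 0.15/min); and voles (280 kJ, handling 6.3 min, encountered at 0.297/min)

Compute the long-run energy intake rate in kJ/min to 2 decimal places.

R = (0.19×270 + 0.21×130 + 0.15×44 + 0.297×280) / (1 + 0.19×4.1 + 0.21×6.8 + 0.15×4.8 + 0.297×6.3) = 168.4/5.798 = 29.04 kJ/min.

29.04 kJ/min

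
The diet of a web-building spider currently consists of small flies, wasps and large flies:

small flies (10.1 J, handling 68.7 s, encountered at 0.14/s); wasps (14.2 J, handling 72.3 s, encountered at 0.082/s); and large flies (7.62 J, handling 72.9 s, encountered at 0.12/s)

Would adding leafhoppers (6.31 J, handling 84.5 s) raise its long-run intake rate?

No

Current rate: (0.14×10.1 + 0.082×14.2 + 0.12×7.62)/(1 + 0.14×68.7 + 0.082×72.3 + 0.12×72.9) = 0.1381 J/s.
Profitability of leafhoppers: 6.31/84.5 = 0.07467 J/s.
0.07467 < 0.1381, so adding leafhoppers would lower the average — exclude it.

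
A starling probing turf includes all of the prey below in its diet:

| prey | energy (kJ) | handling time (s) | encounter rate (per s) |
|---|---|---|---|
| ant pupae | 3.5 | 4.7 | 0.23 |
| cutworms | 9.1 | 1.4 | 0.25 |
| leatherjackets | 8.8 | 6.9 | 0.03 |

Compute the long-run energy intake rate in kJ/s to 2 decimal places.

R = Σλ_iE_i / (1 + Σλ_ih_i)
Numerator: 0.23×3.5 + 0.25×9.1 + 0.03×8.8 = 3.344
Denominator: 1 + 0.23×4.7 + 0.25×1.4 + 0.03×6.9 = 2.638
R = 3.344/2.638 = 1.268 kJ/s

1.27 kJ/s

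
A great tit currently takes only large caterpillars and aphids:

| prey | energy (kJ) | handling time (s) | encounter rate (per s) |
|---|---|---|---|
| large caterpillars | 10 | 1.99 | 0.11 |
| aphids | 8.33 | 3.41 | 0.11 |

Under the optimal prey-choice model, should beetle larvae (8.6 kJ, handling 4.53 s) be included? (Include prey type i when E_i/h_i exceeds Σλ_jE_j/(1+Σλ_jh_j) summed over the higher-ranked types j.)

Current rate: (0.11×10 + 0.11×8.33)/(1 + 0.11×1.99 + 0.11×3.41) = 1.265 kJ/s.
Profitability of beetle larvae: 8.6/4.53 = 1.898 kJ/s.
1.898 > 1.265, so adding beetle larvae raises the average — include it.

Yes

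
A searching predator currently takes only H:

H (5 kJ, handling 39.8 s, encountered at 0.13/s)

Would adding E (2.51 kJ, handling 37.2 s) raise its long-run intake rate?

No

On H alone, R = ΣλE/(1+Σλh) = 0.65/6.174 = 0.1053 kJ/s.
Profitability of E: 2.51/37.2 = 0.06747 kJ/s.
Since 0.06747 < R, time spent handling E is better spent searching.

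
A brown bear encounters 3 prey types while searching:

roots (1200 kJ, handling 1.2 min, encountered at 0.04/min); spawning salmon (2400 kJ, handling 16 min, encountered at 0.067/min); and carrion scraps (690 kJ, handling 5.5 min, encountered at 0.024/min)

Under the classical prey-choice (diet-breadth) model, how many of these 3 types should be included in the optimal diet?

Rank by E/h (kJ/min): roots 1e+03, spawning salmon 150, carrion scraps 125. Include each in turn until the next type's E/h falls below the running intake rate.
Rate on top 1: 45.8. spawning salmon: 150 > 45.8 → include.
Rate on top 2: 98.49. carrion scraps: 125 > 98.49 → include.
Optimal diet: roots, spawning salmon, carrion scraps — 3 of 3 types.

3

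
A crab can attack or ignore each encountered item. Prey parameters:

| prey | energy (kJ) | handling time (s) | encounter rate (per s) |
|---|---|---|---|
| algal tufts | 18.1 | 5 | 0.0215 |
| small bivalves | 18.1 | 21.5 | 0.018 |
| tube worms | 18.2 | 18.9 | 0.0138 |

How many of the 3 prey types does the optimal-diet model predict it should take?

Rank by E/h (kJ/s): algal tufts 3.62, tube worms 0.963, small bivalves 0.842. Include each in turn until the next type's E/h falls below the running intake rate.
Rate on top 1: 0.3514. tube worms: 0.963 > 0.3514 → include.
Rate on top 2: 0.468. small bivalves: 0.842 > 0.468 → include.
Optimal diet: algal tufts, tube worms, small bivalves — 3 of 3 types.

3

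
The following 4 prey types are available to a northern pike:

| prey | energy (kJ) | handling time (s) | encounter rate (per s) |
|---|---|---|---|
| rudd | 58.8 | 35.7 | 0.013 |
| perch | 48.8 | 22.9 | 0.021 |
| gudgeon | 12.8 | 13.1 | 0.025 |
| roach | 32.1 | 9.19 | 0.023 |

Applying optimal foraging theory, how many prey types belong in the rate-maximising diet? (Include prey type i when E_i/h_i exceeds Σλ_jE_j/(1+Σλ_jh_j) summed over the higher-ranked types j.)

Profitabilities (E/h, kJ/s): roach 3.49, perch 2.13, rudd 1.65, gudgeon 0.977. Add prey in this order while the next type's profitability exceeds the intake rate on those already taken.
Rate on top 1: 0.6095. perch: 2.13 > 0.6095 → include.
Rate on top 2: 1.042. rudd: 1.65 > 1.042 → include.
Rate on top 3: 1.172. gudgeon: 0.977 < 1.172 → exclude; stop.
Optimal diet: roach, perch, rudd — 3 of 4 types.

3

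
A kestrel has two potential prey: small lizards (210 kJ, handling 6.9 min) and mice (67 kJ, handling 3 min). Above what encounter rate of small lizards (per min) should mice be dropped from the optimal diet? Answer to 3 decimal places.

0.400 per min

Drop mice once their profitability E₂/h₂ falls below the rate achievable on small lizards alone: E₂/h₂ = λE₁/(1 + λh₁).
Solve for λ: λE₁h₂ = E₂(1 + λh₁) → λ(E₁h₂ − E₂h₁) = E₂ → λ = E₂/(E₁h₂ − E₂h₁).
λ = 67/(210×3 − 67×6.9) = 67/167.7 = 0.3995 per min.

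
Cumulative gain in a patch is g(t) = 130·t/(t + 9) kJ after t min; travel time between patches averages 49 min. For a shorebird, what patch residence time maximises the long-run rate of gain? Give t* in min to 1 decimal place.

Maximise g(t)/(T+t): set derivative to zero → g'(t)(T+t) = g(t).
g'(t) = 130·9/(t + 9)². Setting 130·9/(t+9)² = 130t/[(t+9)(49+t)] gives 9(49+t) = t(t+9), so t² = 9×49 = 441.
t* = √441 = 21 min.

21.0 min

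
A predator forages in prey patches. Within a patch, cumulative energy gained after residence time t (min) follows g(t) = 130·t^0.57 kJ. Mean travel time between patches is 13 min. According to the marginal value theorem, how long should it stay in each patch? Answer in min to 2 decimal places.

17.23 min

Maximise g(t)/(T+t): set derivative to zero → g'(t)(T+t) = g(t).
g'(t) = 0.57·130·t^-0.43. Setting 0.57·130·t^-0.43 = 130·t^0.57/(13+t) gives 0.57(13+t) = t, so 0.43·t = 0.57×13.
t* = 0.57×13/0.43 = 17.23 min.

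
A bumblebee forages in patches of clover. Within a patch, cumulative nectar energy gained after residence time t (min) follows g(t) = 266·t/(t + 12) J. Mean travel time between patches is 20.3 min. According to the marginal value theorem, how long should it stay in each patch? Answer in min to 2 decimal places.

15.61 min

Optimal t* satisfies g'(t*) = g(t*)/(T + t*).
g'(t) = 266·12/(t + 12)². Setting 266·12/(t+12)² = 266t/[(t+12)(20.3+t)] gives 12(20.3+t) = t(t+12), so t² = 12×20.3 = 243.6.
t* = √243.6 = 15.61 min.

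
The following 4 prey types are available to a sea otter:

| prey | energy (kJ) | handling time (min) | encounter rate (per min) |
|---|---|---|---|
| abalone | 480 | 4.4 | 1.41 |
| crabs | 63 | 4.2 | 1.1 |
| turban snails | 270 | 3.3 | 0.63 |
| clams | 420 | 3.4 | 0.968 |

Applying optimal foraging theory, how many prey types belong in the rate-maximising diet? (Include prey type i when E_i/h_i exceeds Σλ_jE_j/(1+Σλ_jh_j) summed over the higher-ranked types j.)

Rank by E/h (kJ/min): clams 124, abalone 109, turban snails 81.8, crabs 15. Include each in turn until the next type's E/h falls below the running intake rate.
Rate on top 1: 94.74. abalone: 109 > 94.74 → include.
Rate on top 2: 103.2. turban snails: 81.8 < 103.2 → exclude; stop.
Optimal diet: clams, abalone — 2 of 4 types.

2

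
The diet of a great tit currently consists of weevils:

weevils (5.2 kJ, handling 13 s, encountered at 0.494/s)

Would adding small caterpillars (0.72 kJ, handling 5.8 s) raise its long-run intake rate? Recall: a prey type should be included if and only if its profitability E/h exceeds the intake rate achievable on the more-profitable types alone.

No

Intake rate on the current diet: R = (0.494×5.2) / (1 + 0.494×13) = 2.569/7.422 = 0.3461 kJ/s.
small caterpillars: E/h = 0.72/5.8 = 0.1241 kJ/s.
0.1241 < 0.3461, so adding small caterpillars would lower the average — exclude it.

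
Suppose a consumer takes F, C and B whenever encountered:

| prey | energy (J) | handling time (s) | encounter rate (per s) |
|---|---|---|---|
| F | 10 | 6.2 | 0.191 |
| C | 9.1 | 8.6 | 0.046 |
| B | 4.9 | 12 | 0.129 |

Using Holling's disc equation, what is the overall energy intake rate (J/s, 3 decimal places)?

Energy encountered per unit search time: 0.191×10 + 0.046×9.1 + 0.129×4.9 = 2.961 J/s.
Handling time per unit search time: 0.191×6.2 + 0.046×8.6 + 0.129×12 = 3.128.
Rate = 2.961/(1 + 3.128) = 0.7173 J/s.

0.717 J/s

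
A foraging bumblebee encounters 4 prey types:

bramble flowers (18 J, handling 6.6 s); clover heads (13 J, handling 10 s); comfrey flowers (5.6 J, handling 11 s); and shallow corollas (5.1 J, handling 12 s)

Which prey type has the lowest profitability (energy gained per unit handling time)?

In descending order of E/h:
bramble flowers: 18/6.6 = 2.73 J/s
clover heads: 13/10 = 1.3 J/s
comfrey flowers: 5.6/11 = 0.509 J/s
shallow corollas: 5.1/12 = 0.425 J/s

shallow corollas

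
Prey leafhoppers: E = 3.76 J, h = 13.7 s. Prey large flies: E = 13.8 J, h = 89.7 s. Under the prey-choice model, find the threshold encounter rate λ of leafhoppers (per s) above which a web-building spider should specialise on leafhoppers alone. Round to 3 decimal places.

The zero-one rule: include large flies iff E₂/h₂ > λE₁/(1+λh₁). Equality gives the switch point.
λE₁h₂ = E₂ + λE₂h₁ ⇒ λ = E₂/(E₁h₂ − E₂h₁) = 13.8/(337.3 − 189.1) = 0.09311 per s.

0.093 per s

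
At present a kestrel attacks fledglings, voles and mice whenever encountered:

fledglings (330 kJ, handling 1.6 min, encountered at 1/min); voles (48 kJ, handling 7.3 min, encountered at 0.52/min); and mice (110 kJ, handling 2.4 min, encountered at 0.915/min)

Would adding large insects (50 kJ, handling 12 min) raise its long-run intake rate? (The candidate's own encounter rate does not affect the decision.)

No

On fledglings, voles and mice alone, R = ΣλE/(1+Σλh) = 455.6/8.592 = 53.03 kJ/min.
Profitability of large insects: 50/12 = 4.167 kJ/min.
4.167 < 53.03, so adding large insects would lower the average — exclude it.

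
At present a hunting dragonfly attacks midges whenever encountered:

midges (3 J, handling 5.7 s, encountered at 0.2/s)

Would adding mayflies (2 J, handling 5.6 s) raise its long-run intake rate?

Yes

Intake rate on the current diet: R = (0.2×3) / (1 + 0.2×5.7) = 0.6/2.14 = 0.2804 J/s.
mayflies: E/h = 2/5.6 = 0.3571 J/s.
0.3571 > 0.2804, so adding mayflies raises the average — include it.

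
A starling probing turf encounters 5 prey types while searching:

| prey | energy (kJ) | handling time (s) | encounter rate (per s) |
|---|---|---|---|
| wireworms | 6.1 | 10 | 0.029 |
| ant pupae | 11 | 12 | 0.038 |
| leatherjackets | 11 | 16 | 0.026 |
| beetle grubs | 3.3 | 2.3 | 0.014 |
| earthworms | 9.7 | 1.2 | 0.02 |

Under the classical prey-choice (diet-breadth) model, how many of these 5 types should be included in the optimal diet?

5

Profitabilities (E/h, kJ/s): earthworms 8.08, beetle grubs 1.43, ant pupae 0.917, leatherjackets 0.688, wireworms 0.61. Add prey in this order while the next type's profitability exceeds the intake rate on those already taken.
Rate on top 1: 0.1895. beetle grubs: 1.43 > 0.1895 → include.
Rate on top 2: 0.2274. ant pupae: 0.917 > 0.2274 → include.
Rate on top 3: 0.4353. leatherjackets: 0.688 > 0.4353 → include.
Rate on top 4: 0.4897. wireworms: 0.61 > 0.4897 → include.
Optimal diet: earthworms, beetle grubs, ant pupae, leatherjackets, wireworms — 5 of 5 types.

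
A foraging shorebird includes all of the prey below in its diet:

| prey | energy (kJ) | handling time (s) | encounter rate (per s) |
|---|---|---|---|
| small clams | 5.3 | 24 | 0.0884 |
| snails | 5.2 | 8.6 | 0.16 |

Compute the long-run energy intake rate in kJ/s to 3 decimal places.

0.289 kJ/s

Energy encountered per unit search time: 0.0884×5.3 + 0.16×5.2 = 1.301 kJ/s.
Handling time per unit search time: 0.0884×24 + 0.16×8.6 = 3.498.
Rate = 1.301/(1 + 3.498) = 0.2892 kJ/s.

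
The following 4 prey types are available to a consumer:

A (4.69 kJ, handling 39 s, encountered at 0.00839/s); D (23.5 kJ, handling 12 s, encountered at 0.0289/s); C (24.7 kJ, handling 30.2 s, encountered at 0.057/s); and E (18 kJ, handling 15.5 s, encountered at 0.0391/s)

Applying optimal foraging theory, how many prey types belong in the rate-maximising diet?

3

Profitabilities (E/h, kJ/s): D 1.96, E 1.16, C 0.818, A 0.12. Add prey in this order while the next type's profitability exceeds the intake rate on those already taken.
Rate on top 1: 0.5043. E: 1.16 > 0.5043 → include.
Rate on top 2: 0.7082. C: 0.818 > 0.7082 → include.
Rate on top 3: 0.7596. A: 0.12 < 0.7596 → exclude; stop.
Optimal diet: D, E, C — 3 of 4 types.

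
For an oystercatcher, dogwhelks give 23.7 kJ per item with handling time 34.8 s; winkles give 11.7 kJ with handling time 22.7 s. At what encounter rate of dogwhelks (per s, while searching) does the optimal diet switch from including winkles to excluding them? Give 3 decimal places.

Drop winkles once their profitability E₂/h₂ falls below the rate achievable on dogwhelks alone: E₂/h₂ = λE₁/(1 + λh₁).
Solve for λ: λE₁h₂ = E₂(1 + λh₁) → λ(E₁h₂ − E₂h₁) = E₂ → λ = E₂/(E₁h₂ − E₂h₁).
λ = 11.7/(23.7×22.7 − 11.7×34.8) = 11.7/130.8 = 0.08943 per s.

0.089 per s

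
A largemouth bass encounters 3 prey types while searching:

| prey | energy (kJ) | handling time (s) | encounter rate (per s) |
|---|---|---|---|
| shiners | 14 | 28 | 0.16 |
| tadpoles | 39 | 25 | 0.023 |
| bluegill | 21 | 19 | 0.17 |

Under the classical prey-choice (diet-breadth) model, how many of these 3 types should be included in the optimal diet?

Rank by E/h (kJ/s): tadpoles 1.56, bluegill 1.11, shiners 0.5. Include each in turn until the next type's E/h falls below the running intake rate.
Rate on top 1: 0.5695. bluegill: 1.11 > 0.5695 → include.
Rate on top 2: 0.9297. shiners: 0.5 < 0.9297 → exclude; stop.
Optimal diet: tadpoles, bluegill — 2 of 3 types.

2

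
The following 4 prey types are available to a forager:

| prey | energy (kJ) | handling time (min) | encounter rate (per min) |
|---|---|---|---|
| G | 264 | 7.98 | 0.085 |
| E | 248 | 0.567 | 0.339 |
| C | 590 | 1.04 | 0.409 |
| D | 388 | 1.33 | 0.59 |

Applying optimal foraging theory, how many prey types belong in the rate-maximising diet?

3

Profitabilities (E/h, kJ/min): C 567, E 437, D 292, G 33.1. Add prey in this order while the next type's profitability exceeds the intake rate on those already taken.
Rate on top 1: 169.3. E: 437 > 169.3 → include.
Rate on top 2: 201.2. D: 292 > 201.2 → include.
Rate on top 3: 230.7. G: 33.1 < 230.7 → exclude; stop.
Optimal diet: C, E, D — 3 of 4 types.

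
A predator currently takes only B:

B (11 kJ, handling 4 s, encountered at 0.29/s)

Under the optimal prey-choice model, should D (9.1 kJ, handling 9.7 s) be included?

Current rate: (0.29×11)/(1 + 0.29×4) = 1.477 kJ/s.
D: E/h = 9.1/9.7 = 0.9381 kJ/s.
Since 0.9381 < R, time spent handling D is better spent searching.

No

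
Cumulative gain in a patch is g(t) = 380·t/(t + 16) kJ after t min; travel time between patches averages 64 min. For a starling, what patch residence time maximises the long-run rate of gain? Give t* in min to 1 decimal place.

By the marginal value theorem, leave when the instantaneous gain rate g'(t) equals the habitat-wide average g(t)/(T + t).
g'(t) = 380·16/(t + 16)². Setting 380·16/(t+16)² = 380t/[(t+16)(64+t)] gives 16(64+t) = t(t+16), so t² = 16×64 = 1024.
t* = √1024 = 32 min.

32.0 min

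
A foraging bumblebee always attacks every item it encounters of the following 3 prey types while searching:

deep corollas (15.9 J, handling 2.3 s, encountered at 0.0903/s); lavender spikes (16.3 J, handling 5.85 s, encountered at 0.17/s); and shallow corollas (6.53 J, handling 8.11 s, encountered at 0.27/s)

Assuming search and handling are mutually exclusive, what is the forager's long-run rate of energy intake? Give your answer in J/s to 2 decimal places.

R = Σλ_iE_i / (1 + Σλ_ih_i)
Numerator: 0.0903×15.9 + 0.17×16.3 + 0.27×6.53 = 5.97
Denominator: 1 + 0.0903×2.3 + 0.17×5.85 + 0.27×8.11 = 4.392
R = 5.97/4.392 = 1.359 J/s

1.36 J/s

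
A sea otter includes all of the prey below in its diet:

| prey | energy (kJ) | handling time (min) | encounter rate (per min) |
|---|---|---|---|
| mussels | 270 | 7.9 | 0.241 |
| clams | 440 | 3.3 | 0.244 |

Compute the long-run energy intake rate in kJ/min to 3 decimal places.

46.488 kJ/min

Energy encountered per unit search time: 0.241×270 + 0.244×440 = 172.4 kJ/min.
Handling time per unit search time: 0.241×7.9 + 0.244×3.3 = 2.709.
Rate = 172.4/(1 + 2.709) = 46.49 kJ/min.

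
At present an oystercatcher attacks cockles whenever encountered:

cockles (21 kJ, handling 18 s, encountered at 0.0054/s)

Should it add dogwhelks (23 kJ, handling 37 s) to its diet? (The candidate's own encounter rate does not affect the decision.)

Yes

Intake rate on the current diet: R = (0.0054×21) / (1 + 0.0054×18) = 0.1134/1.097 = 0.1034 kJ/s.
Profitability of dogwhelks: 23/37 = 0.6216 kJ/s.
Since 0.6216 > R, including dogwhelks increases the long-run rate.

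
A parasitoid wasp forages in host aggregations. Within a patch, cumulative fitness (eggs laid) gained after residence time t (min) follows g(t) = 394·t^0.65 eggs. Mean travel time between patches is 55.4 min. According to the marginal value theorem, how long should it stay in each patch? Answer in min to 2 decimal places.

102.89 min

Optimal t* satisfies g'(t*) = g(t*)/(T + t*).
g'(t) = 0.65·394·t^-0.35. Setting 0.65·394·t^-0.35 = 394·t^0.65/(55.4+t) gives 0.65(55.4+t) = t, so 0.35·t = 0.65×55.4.
t* = 0.65×55.4/0.35 = 102.9 min.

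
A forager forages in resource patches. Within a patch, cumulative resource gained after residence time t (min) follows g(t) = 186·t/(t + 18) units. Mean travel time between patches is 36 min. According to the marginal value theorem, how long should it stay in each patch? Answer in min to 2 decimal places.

25.46 min

Maximise g(t)/(T+t): set derivative to zero → g'(t)(T+t) = g(t).
g'(t) = 186·18/(t + 18)². Setting 186·18/(t+18)² = 186t/[(t+18)(36+t)] gives 18(36+t) = t(t+18), so t² = 18×36 = 648.
t* = √648 = 25.46 min.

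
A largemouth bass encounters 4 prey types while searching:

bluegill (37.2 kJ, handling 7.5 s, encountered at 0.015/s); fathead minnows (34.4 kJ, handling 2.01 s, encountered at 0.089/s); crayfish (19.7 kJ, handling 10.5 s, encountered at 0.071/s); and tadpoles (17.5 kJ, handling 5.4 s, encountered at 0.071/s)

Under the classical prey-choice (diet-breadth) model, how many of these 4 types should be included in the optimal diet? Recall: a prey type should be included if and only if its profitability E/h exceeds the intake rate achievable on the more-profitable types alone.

Rank by E/h (kJ/s): fathead minnows 17.1, bluegill 4.96, tadpoles 3.24, crayfish 1.88. Include each in turn until the next type's E/h falls below the running intake rate.
Rate on top 1: 2.597. bluegill: 4.96 > 2.597 → include.
Rate on top 2: 2.803. tadpoles: 3.24 > 2.803 → include.
Rate on top 3: 2.903. crayfish: 1.88 < 2.903 → exclude; stop.
Optimal diet: fathead minnows, bluegill, tadpoles — 3 of 4 types.

3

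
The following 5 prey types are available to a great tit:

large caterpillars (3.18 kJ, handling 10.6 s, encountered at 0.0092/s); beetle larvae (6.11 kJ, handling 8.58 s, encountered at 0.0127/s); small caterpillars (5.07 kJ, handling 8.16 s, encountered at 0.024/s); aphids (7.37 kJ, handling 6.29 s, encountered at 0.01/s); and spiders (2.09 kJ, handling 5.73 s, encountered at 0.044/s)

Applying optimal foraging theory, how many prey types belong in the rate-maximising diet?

5

E/h in descending order: aphids 1.17, beetle larvae 0.712, small caterpillars 0.621, spiders 0.365, large caterpillars 0.3 kJ/s. The optimal diet is the largest prefix of this list for which every included type satisfies E_i/h_i > R on the types above it.
Rate on top 1: 0.06934. beetle larvae: 0.712 > 0.06934 → include.
Rate on top 2: 0.1291. small caterpillars: 0.621 > 0.1291 → include.
Rate on top 3: 0.1996. spiders: 0.365 > 0.1996 → include.
Rate on top 4: 0.2253. large caterpillars: 0.3 > 0.2253 → include.
Optimal diet: aphids, beetle larvae, small caterpillars, spiders, large caterpillars — 5 of 5 types.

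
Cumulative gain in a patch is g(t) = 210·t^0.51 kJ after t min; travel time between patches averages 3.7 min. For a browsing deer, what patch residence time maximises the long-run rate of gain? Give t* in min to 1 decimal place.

3.9 min

By the marginal value theorem, leave when the instantaneous gain rate g'(t) equals the habitat-wide average g(t)/(T + t).
g'(t) = 0.51·210·t^-0.49. Setting 0.51·210·t^-0.49 = 210·t^0.51/(3.7+t) gives 0.51(3.7+t) = t, so 0.49·t = 0.51×3.7.
t* = 0.51×3.7/0.49 = 3.851 min.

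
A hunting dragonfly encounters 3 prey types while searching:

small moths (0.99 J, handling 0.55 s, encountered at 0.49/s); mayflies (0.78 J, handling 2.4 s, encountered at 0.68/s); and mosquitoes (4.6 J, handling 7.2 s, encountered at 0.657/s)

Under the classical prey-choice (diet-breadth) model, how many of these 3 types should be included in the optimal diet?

Profitabilities (E/h, J/s): small moths 1.8, mosquitoes 0.639, mayflies 0.325. Add prey in this order while the next type's profitability exceeds the intake rate on those already taken.
Rate on top 1: 0.3821. mosquitoes: 0.639 > 0.3821 → include.
Rate on top 2: 0.5846. mayflies: 0.325 < 0.5846 → exclude; stop.
Optimal diet: small moths, mosquitoes — 2 of 3 types.

2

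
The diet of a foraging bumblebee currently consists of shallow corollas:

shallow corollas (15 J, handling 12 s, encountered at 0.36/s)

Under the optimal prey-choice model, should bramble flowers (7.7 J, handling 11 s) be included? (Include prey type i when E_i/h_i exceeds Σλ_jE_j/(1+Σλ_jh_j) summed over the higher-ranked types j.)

Current rate: (0.36×15)/(1 + 0.36×12) = 1.015 J/s.
Profitability of bramble flowers: 7.7/11 = 0.7 J/s.
0.7 < 1.015, so adding bramble flowers would lower the average — exclude it.

No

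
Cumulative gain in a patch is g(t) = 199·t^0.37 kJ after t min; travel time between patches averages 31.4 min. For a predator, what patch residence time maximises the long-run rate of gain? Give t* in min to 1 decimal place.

18.4 min

Maximise g(t)/(T+t): set derivative to zero → g'(t)(T+t) = g(t).
g'(t) = 0.37·199·t^-0.63. Setting 0.37·199·t^-0.63 = 199·t^0.37/(31.4+t) gives 0.37(31.4+t) = t, so 0.63·t = 0.37×31.4.
t* = 0.37×31.4/0.63 = 18.44 min.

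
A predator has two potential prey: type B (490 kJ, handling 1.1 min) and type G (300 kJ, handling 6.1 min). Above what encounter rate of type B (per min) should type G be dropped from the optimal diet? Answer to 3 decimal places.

Drop type G once their profitability E₂/h₂ falls below the rate achievable on type B alone: E₂/h₂ = λE₁/(1 + λh₁).
Solve for λ: λE₁h₂ = E₂(1 + λh₁) → λ(E₁h₂ − E₂h₁) = E₂ → λ = E₂/(E₁h₂ − E₂h₁).
λ = 300/(490×6.1 − 300×1.1) = 300/2659 = 0.1128 per min.

0.113 per min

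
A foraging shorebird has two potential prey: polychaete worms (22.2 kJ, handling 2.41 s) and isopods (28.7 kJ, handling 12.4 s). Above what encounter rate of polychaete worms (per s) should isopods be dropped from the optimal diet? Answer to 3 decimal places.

At the threshold, the rate on polychaete worms alone equals the profitability of isopods: λ·22.2/(1 + λ·2.41) = 28.7/12.4 = 2.315.
Rearranging, λ(22.2 − 2.315×2.41) = 2.315, so λ = 2.315/16.62 = 0.1392 per s.

0.139 per s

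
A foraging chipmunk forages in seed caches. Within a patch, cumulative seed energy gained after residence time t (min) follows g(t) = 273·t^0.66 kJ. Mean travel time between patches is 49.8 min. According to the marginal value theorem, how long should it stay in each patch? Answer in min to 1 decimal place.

96.7 min

Optimal t* satisfies g'(t*) = g(t*)/(T + t*).
g'(t) = 0.66·273·t^-0.34. Setting 0.66·273·t^-0.34 = 273·t^0.66/(49.8+t) gives 0.66(49.8+t) = t, so 0.34·t = 0.66×49.8.
t* = 0.66×49.8/0.34 = 96.67 min.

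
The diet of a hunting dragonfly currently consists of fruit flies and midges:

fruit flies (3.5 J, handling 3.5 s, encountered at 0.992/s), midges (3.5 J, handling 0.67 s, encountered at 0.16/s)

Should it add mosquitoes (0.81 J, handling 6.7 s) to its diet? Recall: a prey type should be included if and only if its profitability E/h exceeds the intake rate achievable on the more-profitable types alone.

No

On fruit flies and midges alone, R = ΣλE/(1+Σλh) = 4.032/4.579 = 0.8805 J/s.
mosquitoes: E/h = 0.81/6.7 = 0.1209 J/s.
Since 0.1209 < R, time spent handling mosquitoes is better spent searching.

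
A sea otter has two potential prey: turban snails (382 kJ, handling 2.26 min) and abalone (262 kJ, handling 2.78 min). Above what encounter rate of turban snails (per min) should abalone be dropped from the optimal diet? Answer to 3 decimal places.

Drop abalone once their profitability E₂/h₂ falls below the rate achievable on turban snails alone: E₂/h₂ = λE₁/(1 + λh₁).
Solve for λ: λE₁h₂ = E₂(1 + λh₁) → λ(E₁h₂ − E₂h₁) = E₂ → λ = E₂/(E₁h₂ − E₂h₁).
λ = 262/(382×2.78 − 262×2.26) = 262/469.8 = 0.5576 per min.

0.558 per min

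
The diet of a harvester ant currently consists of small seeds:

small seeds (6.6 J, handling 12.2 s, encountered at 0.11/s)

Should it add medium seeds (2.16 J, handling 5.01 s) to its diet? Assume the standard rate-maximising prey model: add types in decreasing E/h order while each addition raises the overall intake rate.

Yes

Current rate: (0.11×6.6)/(1 + 0.11×12.2) = 0.31 J/s.
Profitability of medium seeds: 2.16/5.01 = 0.4311 J/s.
0.4311 > 0.31, so adding medium seeds raises the average — include it.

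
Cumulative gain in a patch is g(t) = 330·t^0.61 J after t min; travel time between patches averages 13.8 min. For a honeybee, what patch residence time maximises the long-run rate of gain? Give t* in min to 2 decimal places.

Maximise g(t)/(T+t): set derivative to zero → g'(t)(T+t) = g(t).
g'(t) = 0.61·330·t^-0.39. Setting 0.61·330·t^-0.39 = 330·t^0.61/(13.8+t) gives 0.61(13.8+t) = t, so 0.39·t = 0.61×13.8.
t* = 0.61×13.8/0.39 = 21.58 min.

21.58 min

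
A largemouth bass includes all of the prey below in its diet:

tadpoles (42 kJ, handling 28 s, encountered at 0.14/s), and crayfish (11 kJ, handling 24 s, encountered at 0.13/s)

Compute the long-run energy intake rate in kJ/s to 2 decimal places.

0.91 kJ/s

R = (0.14×42 + 0.13×11) / (1 + 0.14×28 + 0.13×24) = 7.31/8.04 = 0.9092 kJ/s.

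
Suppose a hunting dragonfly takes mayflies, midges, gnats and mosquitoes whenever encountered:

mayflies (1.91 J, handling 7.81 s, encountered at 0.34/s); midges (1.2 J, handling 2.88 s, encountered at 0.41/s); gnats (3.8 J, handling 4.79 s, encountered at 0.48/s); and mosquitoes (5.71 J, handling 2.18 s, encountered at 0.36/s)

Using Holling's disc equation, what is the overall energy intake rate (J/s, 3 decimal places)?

0.634 J/s

R = Σλ_iE_i / (1 + Σλ_ih_i)
Numerator: 0.34×1.91 + 0.41×1.2 + 0.48×3.8 + 0.36×5.71 = 5.021
Denominator: 1 + 0.34×7.81 + 0.41×2.88 + 0.48×4.79 + 0.36×2.18 = 7.92
R = 5.021/7.92 = 0.6339 J/s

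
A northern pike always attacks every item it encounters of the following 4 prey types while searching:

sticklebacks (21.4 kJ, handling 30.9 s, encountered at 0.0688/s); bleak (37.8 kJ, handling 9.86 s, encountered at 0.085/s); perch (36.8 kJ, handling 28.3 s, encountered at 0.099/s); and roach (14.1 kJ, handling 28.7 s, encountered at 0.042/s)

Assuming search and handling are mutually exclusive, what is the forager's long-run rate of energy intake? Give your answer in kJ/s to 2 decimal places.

R = Σλ_iE_i / (1 + Σλ_ih_i)
Numerator: 0.0688×21.4 + 0.085×37.8 + 0.099×36.8 + 0.042×14.1 = 8.921
Denominator: 1 + 0.0688×30.9 + 0.085×9.86 + 0.099×28.3 + 0.042×28.7 = 7.971
R = 8.921/7.971 = 1.119 kJ/s

1.12 kJ/s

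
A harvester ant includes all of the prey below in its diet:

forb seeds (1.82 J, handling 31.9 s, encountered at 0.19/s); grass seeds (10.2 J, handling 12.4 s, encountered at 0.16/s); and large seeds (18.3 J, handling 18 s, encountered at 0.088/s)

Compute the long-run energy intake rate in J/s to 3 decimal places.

0.338 J/s

Energy encountered per unit search time: 0.19×1.82 + 0.16×10.2 + 0.088×18.3 = 3.588 J/s.
Handling time per unit search time: 0.19×31.9 + 0.16×12.4 + 0.088×18 = 9.629.
Rate = 3.588/(1 + 9.629) = 0.3376 J/s.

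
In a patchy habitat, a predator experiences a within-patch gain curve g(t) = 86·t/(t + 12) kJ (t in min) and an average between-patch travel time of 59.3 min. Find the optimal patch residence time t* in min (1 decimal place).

26.7 min

By the marginal value theorem, leave when the instantaneous gain rate g'(t) equals the habitat-wide average g(t)/(T + t).
g'(t) = 86·12/(t + 12)². Setting 86·12/(t+12)² = 86t/[(t+12)(59.3+t)] gives 12(59.3+t) = t(t+12), so t² = 12×59.3 = 711.6.
t* = √711.6 = 26.68 min.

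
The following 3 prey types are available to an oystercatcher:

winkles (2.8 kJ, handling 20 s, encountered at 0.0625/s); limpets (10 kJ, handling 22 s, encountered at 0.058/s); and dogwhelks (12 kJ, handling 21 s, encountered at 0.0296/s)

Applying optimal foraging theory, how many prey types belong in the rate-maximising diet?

2

Rank by E/h (kJ/s): dogwhelks 0.571, limpets 0.455, winkles 0.14. Include each in turn until the next type's E/h falls below the running intake rate.
Rate on top 1: 0.219. limpets: 0.455 > 0.219 → include.
Rate on top 2: 0.3227. winkles: 0.14 < 0.3227 → exclude; stop.
Optimal diet: dogwhelks, limpets — 2 of 3 types.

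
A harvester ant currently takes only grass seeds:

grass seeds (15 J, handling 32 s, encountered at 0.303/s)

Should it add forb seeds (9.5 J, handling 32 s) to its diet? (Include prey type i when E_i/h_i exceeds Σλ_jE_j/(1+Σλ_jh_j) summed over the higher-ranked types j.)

No

Current rate: (0.303×15)/(1 + 0.303×32) = 0.4249 J/s.
Profitability of forb seeds: 9.5/32 = 0.2969 J/s.
0.2969 < 0.4249, so adding forb seeds would lower the average — exclude it.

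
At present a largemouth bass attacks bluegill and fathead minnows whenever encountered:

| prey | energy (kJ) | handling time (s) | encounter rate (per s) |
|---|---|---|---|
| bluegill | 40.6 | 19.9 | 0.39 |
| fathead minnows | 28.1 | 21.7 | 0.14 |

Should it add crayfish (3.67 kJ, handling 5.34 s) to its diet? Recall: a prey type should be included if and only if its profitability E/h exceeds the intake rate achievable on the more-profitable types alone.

No

Current rate: (0.39×40.6 + 0.14×28.1)/(1 + 0.39×19.9 + 0.14×21.7) = 1.675 kJ/s.
crayfish: E/h = 3.67/5.34 = 0.6873 kJ/s.
0.6873 < 1.675, so adding crayfish would lower the average — exclude it.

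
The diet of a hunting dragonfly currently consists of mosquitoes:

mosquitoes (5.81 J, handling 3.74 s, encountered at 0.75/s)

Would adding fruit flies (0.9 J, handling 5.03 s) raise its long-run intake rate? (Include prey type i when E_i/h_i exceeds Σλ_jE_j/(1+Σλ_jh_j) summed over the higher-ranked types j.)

No

Intake rate on the current diet: R = (0.75×5.81) / (1 + 0.75×3.74) = 4.357/3.805 = 1.145 J/s.
fruit flies: E/h = 0.9/5.03 = 0.1789 J/s.
0.1789 < 1.145, so adding fruit flies would lower the average — exclude it.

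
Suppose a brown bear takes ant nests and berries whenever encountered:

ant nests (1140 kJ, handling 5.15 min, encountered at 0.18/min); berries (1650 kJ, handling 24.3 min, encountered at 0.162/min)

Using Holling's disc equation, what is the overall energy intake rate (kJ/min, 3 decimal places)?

R = Σλ_iE_i / (1 + Σλ_ih_i)
Numerator: 0.18×1140 + 0.162×1650 = 472.5
Denominator: 1 + 0.18×5.15 + 0.162×24.3 = 5.864
R = 472.5/5.864 = 80.58 kJ/min

80.582 kJ/min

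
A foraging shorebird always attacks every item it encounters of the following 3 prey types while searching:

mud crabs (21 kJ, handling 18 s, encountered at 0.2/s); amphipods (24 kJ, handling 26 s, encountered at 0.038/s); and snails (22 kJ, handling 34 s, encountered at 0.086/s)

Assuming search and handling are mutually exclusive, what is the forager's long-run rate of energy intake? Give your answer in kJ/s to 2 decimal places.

0.82 kJ/s

R = Σλ_iE_i / (1 + Σλ_ih_i)
Numerator: 0.2×21 + 0.038×24 + 0.086×22 = 7.004
Denominator: 1 + 0.2×18 + 0.038×26 + 0.086×34 = 8.512
R = 7.004/8.512 = 0.8228 kJ/s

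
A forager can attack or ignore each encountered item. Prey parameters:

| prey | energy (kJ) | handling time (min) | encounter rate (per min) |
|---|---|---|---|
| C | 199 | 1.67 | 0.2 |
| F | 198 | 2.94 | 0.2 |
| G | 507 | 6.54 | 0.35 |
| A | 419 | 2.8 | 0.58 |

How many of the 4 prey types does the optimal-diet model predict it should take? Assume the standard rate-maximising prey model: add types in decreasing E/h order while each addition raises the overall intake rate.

2

Profitabilities (E/h, kJ/min): A 150, C 119, G 77.5, F 67.3. Add prey in this order while the next type's profitability exceeds the intake rate on those already taken.
Rate on top 1: 92.61. C: 119 > 92.61 → include.
Rate on top 2: 95.61. G: 77.5 < 95.61 → exclude; stop.
Optimal diet: A, C — 2 of 4 types.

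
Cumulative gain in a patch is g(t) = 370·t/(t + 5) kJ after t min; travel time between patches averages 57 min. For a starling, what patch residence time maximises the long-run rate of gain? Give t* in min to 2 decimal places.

Optimal t* satisfies g'(t*) = g(t*)/(T + t*).
g'(t) = 370·5/(t + 5)². Setting 370·5/(t+5)² = 370t/[(t+5)(57+t)] gives 5(57+t) = t(t+5), so t² = 5×57 = 285.
t* = √285 = 16.88 min.

16.88 min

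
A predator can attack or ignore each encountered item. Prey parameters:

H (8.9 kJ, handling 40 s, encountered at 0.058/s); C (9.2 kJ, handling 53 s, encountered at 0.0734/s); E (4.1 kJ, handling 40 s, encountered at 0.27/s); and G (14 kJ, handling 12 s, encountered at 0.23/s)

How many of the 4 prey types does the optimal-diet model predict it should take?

Profitabilities (E/h, kJ/s): G 1.17, H 0.223, C 0.174, E 0.102. Add prey in this order while the next type's profitability exceeds the intake rate on those already taken.
Rate on top 1: 0.8564. H: 0.223 < 0.8564 → exclude; stop.
Optimal diet: G — 1 of 4 types.

1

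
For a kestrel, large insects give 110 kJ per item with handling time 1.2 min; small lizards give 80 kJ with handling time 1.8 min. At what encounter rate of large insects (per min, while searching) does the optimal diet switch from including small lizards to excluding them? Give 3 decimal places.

The zero-one rule: include small lizards iff E₂/h₂ > λE₁/(1+λh₁). Equality gives the switch point.
λE₁h₂ = E₂ + λE₂h₁ ⇒ λ = E₂/(E₁h₂ − E₂h₁) = 80/(198 − 96) = 0.7843 per min.

0.784 per min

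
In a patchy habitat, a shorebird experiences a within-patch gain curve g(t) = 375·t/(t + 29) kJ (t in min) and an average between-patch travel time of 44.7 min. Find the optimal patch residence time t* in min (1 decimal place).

Optimal t* satisfies g'(t*) = g(t*)/(T + t*).
g'(t) = 375·29/(t + 29)². Setting 375·29/(t+29)² = 375t/[(t+29)(44.7+t)] gives 29(44.7+t) = t(t+29), so t² = 29×44.7 = 1296.
t* = √1296 = 36 min.

36.0 min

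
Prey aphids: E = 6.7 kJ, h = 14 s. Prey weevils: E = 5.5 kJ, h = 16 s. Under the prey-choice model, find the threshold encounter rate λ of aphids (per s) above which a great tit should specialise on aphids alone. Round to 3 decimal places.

0.182 per s

The zero-one rule: include weevils iff E₂/h₂ > λE₁/(1+λh₁). Equality gives the switch point.
λE₁h₂ = E₂ + λE₂h₁ ⇒ λ = E₂/(E₁h₂ − E₂h₁) = 5.5/(107.2 − 77) = 0.1821 per s.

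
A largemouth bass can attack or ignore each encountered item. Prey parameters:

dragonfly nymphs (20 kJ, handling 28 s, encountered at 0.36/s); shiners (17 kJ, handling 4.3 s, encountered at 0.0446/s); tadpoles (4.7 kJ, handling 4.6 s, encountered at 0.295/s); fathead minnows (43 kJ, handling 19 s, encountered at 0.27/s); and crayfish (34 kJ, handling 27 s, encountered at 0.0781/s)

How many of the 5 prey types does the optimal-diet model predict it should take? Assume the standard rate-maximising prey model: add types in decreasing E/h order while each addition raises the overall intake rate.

E/h in descending order: shiners 3.95, fathead minnows 2.26, crayfish 1.26, tadpoles 1.02, dragonfly nymphs 0.714 kJ/s. The optimal diet is the largest prefix of this list for which every included type satisfies E_i/h_i > R on the types above it.
Rate on top 1: 0.6362. fathead minnows: 2.26 > 0.6362 → include.
Rate on top 2: 1.956. crayfish: 1.26 < 1.956 → exclude; stop.
Optimal diet: shiners, fathead minnows — 2 of 5 types.

2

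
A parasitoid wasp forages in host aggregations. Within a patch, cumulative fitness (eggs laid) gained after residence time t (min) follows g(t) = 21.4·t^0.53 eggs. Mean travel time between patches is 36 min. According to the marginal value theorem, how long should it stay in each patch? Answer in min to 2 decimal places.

40.60 min

Optimal t* satisfies g'(t*) = g(t*)/(T + t*).
g'(t) = 0.53·21.4·t^-0.47. Setting 0.53·21.4·t^-0.47 = 21.4·t^0.53/(36+t) gives 0.53(36+t) = t, so 0.47·t = 0.53×36.
t* = 0.53×36/0.47 = 40.6 min.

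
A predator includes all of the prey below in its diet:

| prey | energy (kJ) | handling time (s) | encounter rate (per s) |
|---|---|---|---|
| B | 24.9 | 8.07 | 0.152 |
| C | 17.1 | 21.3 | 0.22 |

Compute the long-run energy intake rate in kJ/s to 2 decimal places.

1.09 kJ/s

R = (0.152×24.9 + 0.22×17.1) / (1 + 0.152×8.07 + 0.22×21.3) = 7.547/6.913 = 1.092 kJ/s.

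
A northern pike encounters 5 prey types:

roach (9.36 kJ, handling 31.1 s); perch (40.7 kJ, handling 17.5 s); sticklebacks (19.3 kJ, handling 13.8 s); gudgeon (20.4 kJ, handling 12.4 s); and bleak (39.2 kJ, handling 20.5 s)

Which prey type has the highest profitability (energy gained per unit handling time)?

perch

Profitability E/h (kJ/s): roach = 9.36/31.1 = 0.301, perch = 40.7/17.5 = 2.33, sticklebacks = 19.3/13.8 = 1.4, gudgeon = 20.4/12.4 = 1.65, bleak = 39.2/20.5 = 1.91.
Ranked: perch > bleak > gudgeon > sticklebacks > roach.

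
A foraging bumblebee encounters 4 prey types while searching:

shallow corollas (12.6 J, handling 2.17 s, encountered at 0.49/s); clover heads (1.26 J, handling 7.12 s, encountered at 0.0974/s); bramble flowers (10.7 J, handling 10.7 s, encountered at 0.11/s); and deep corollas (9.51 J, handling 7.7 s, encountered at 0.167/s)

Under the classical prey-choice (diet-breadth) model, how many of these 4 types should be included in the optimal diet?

Profitabilities (E/h, J/s): shallow corollas 5.81, deep corollas 1.24, bramble flowers 1, clover heads 0.177. Add prey in this order while the next type's profitability exceeds the intake rate on those already taken.
Rate on top 1: 2.992. deep corollas: 1.24 < 2.992 → exclude; stop.
Optimal diet: shallow corollas — 1 of 4 types.

1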